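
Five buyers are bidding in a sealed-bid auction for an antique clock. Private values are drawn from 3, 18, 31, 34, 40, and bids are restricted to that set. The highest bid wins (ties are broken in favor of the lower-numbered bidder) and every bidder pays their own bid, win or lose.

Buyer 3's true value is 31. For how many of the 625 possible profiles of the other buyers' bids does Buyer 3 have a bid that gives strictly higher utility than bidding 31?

Others bid (3, 3, 3, 3): truth gives 0; bid 18 gives 13 > 0. Violating.
Others bid (3, 3, 3, 18): truth gives 0; bid 18 gives 13 > 0. Violating.
Others bid (3, 3, 3, 34): truth gives -31; bid 3 gives -3 > -31. Violating.
Others bid (3, 3, 3, 40): truth gives -31; bid 3 gives -3 > -31. Violating.
Others bid (3, 3, 3, 31): truth gives 0; no alternative beats it.
Others bid (3, 3, 18, 31): truth gives 0; no alternative beats it.
(Checking all 625 profiles: 593 have a profitable deviation, 32 do not.)

593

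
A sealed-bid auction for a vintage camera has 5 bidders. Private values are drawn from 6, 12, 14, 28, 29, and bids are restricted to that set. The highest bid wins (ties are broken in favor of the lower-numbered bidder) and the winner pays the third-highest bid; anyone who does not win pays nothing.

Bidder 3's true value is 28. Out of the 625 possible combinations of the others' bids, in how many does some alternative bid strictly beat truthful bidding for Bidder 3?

108

Others bid (6, 6, 6, 29): truth gives 0; bid 29 gives 22 > 0. Violating.
Others bid (6, 6, 12, 29): truth gives 0; bid 29 gives 16 > 0. Violating.
Others bid (6, 6, 14, 29): truth gives 0; bid 29 gives 14 > 0. Violating.
Others bid (6, 6, 29, 6): truth gives 0; bid 29 gives 22 > 0. Violating.
Others bid (6, 6, 6, 6): truth gives 22; no alternative beats it.
Others bid (6, 6, 6, 12): truth gives 22; no alternative beats it.
(Checking all 625 profiles: 108 have a profitable deviation, 517 do not.)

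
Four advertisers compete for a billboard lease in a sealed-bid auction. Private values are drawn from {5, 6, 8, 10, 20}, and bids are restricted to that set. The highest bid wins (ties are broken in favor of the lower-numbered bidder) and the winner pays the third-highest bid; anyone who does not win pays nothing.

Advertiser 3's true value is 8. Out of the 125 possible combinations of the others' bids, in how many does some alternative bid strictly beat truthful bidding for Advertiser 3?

Others bid (5, 5, 10): truth gives 0; bid 10 gives 3 > 0. Violating.
Others bid (5, 5, 20): truth gives 0; bid 20 gives 3 > 0. Violating.
Others bid (5, 6, 10): truth gives 0; bid 10 gives 2 > 0. Violating.
Others bid (5, 6, 20): truth gives 0; bid 20 gives 2 > 0. Violating.
Others bid (5, 5, 5): truth gives 3; no alternative beats it.
Others bid (5, 5, 6): truth gives 3; no alternative beats it.
(Checking all 125 profiles: 24 have a profitable deviation, 101 do not.)

24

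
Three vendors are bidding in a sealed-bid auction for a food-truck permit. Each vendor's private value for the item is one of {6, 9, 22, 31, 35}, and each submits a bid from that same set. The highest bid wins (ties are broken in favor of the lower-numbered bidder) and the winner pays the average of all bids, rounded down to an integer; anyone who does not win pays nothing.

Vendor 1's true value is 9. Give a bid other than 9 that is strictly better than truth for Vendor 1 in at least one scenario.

Suppose Vendor 2 bids 6 and Vendor 3 bids 6.
Bid 9: wins, pays 7, utility 9 - 7 = 2.
Bid 6: wins, pays 6, utility 9 - 6 = 3.
So bidding 6 beats truth here (3 > 2).

6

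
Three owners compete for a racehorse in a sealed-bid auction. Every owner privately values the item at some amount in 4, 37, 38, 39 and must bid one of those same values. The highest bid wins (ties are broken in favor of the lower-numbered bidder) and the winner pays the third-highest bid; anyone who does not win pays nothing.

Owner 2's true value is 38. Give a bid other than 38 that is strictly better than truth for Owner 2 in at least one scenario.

39

Suppose Owner 1 bids 4 and Owner 3 bids 39.
Bid 38: loses, pays 0, utility 0.
Bid 39: wins, pays 4, utility 38 - 4 = 34.
So bidding 39 beats truth here (34 > 0).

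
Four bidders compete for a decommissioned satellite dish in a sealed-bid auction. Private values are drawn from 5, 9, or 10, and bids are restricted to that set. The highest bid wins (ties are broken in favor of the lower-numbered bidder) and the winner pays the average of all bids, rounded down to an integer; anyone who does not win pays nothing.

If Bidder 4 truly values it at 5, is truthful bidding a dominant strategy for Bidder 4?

Check each profile of the others' bids and compare truth against every alternative bid.
Others bid (5, 5, 5): truth gives 0, best alternative gives -1.
Others bid (5, 5, 9): truth gives 0, best alternative gives 0.
Others bid (5, 5, 10): truth gives 0, best alternative gives 0.
Others bid (5, 9, 5): truth gives 0, best alternative gives 0.
Others bid (5, 9, 9): truth gives 0, best alternative gives 0.
Others bid (5, 9, 10): truth gives 0, best alternative gives 0.
(Remaining 21 profiles checked similarly; truth is weakly best in each.)
In every case the truthful bid is at least as good as any alternative, so it is a dominant strategy.

Yes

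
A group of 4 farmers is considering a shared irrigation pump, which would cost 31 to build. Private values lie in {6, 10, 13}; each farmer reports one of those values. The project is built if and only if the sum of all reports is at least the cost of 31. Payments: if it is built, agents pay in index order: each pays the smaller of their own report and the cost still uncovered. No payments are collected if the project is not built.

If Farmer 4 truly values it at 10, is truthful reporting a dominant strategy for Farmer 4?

Check each profile of the others' reports and compare truth against every alternative report.
Others report (6, 13, 13): truth gives 10, best alternative gives 10.
Others report (10, 10, 13): truth gives 10, best alternative gives 10.
Others report (10, 13, 10): truth gives 10, best alternative gives 10.
Others report (10, 13, 13): truth gives 10, best alternative gives 10.
Others report (13, 6, 13): truth gives 10, best alternative gives 10.
Others report (13, 10, 10): truth gives 10, best alternative gives 10.
(Remaining 21 profiles checked similarly; truth is weakly best in each.)
In every case the truthful report is at least as good as any alternative, so it is a dominant strategy.

Yes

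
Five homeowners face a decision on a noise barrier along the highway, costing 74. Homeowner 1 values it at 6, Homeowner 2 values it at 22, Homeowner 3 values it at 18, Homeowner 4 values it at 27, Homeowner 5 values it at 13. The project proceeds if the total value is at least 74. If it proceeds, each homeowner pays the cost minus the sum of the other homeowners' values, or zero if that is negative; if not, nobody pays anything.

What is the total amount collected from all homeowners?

32

Total value 86 ≥ cost 74, so it is built.
Homeowner 1: others sum to 80; max(0, 74 - 80) = 0.
Homeowner 2: others sum to 64; max(0, 74 - 64) = 10.
Homeowner 3: others sum to 68; max(0, 74 - 68) = 6.
Homeowner 4: others sum to 59; max(0, 74 - 59) = 15.
Homeowner 5: others sum to 73; max(0, 74 - 73) = 1.
Total collected = 0 + 10 + 6 + 15 + 1 = 32.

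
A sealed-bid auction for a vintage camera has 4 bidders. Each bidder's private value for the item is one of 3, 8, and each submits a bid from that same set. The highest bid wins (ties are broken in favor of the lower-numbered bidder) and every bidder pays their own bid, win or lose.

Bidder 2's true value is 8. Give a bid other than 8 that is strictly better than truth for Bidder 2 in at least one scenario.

Suppose Bidder 1 bids 8, Bidder 3 bids 3 and Bidder 4 bids 3.
Bid 8: loses but pays 8, utility -8.
Bid 3: loses but pays 3, utility -3.
So bidding 3 beats truth here (-3 > -8).

3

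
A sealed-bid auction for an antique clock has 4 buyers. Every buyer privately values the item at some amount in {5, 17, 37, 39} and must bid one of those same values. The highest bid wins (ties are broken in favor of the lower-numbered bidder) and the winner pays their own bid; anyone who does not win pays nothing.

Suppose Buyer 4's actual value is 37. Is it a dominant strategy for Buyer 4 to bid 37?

No

Consider the case where Buyer 1 bids 5, Buyer 2 bids 5 and Buyer 3 bids 5.
Truthful bid 37: wins, pays 37, utility 37 - 37 = 0.
Bid 17 instead: wins, pays 17, utility 37 - 17 = 20.
Since 20 > 0, bidding 17 is strictly better here, so truthful bidding is not dominant.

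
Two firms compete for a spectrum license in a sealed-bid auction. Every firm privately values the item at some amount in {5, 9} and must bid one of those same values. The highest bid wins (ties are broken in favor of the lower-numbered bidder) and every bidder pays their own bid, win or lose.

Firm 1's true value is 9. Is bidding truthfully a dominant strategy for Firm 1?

Consider the case where Firm 2 bids 5.
Truthful bid 9: wins, pays 9, utility 9 - 9 = 0.
Bid 5 instead: wins, pays 5, utility 9 - 5 = 4.
Since 4 > 0, bidding 5 is strictly better here, so truthful bidding is not dominant.

No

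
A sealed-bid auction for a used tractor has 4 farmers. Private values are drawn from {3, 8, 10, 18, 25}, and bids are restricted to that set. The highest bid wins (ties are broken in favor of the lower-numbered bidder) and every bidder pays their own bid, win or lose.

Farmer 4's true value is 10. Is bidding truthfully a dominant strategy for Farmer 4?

Consider the case where Farmer 1 bids 3, Farmer 2 bids 3 and Farmer 3 bids 3.
Truthful bid 10: wins, pays 10, utility 10 - 10 = 0.
Bid 8 instead: wins, pays 8, utility 10 - 8 = 2.
Since 2 > 0, bidding 8 is strictly better here, so truthful bidding is not dominant.

No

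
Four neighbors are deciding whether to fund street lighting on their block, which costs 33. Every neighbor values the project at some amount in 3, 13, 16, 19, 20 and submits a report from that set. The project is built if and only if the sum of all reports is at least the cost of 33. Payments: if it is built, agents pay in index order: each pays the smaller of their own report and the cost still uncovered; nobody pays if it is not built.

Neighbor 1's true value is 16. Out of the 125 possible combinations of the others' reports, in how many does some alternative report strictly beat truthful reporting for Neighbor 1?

121

Others report (3, 3, 16): truth gives 0; report 13 gives 3 > 0. Violating.
Others report (3, 3, 19): truth gives 0; report 13 gives 3 > 0. Violating.
Others report (3, 3, 20): truth gives 0; report 13 gives 3 > 0. Violating.
Others report (3, 13, 13): truth gives 0; report 13 gives 3 > 0. Violating.
Others report (3, 3, 3): truth gives 0; no alternative beats it.
Others report (3, 3, 13): truth gives 0; no alternative beats it.
(Checking all 125 profiles: 121 have a profitable deviation, 4 do not.)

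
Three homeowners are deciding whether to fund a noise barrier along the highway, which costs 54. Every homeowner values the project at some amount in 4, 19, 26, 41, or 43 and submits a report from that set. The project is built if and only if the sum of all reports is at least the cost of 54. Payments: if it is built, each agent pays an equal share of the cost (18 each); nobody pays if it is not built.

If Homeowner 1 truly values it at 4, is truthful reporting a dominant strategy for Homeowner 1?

Check each profile of the others' reports and compare truth against every alternative report.
Others report (4, 41): truth gives 0, best alternative gives -14.
Others report (4, 43): truth gives 0, best alternative gives -14.
Others report (19, 19): truth gives 0, best alternative gives -14.
Others report (19, 26): truth gives 0, best alternative gives -14.
Others report (26, 19): truth gives 0, best alternative gives -14.
Others report (41, 4): truth gives 0, best alternative gives -14.
(Remaining 19 profiles checked similarly; truth is weakly best in each.)
In every case the truthful report is at least as good as any alternative, so it is a dominant strategy.

Yes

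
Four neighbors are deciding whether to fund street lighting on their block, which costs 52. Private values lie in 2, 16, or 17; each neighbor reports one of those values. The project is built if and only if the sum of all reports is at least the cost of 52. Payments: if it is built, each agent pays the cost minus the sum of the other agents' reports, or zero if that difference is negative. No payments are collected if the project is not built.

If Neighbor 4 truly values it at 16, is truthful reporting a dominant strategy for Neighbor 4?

Yes

Check each profile of the others' reports and compare truth against every alternative report.
Others report (17, 17, 17): truth gives 15, best alternative gives 15.
Others report (16, 17, 17): truth gives 14, best alternative gives 14.
Others report (17, 16, 17): truth gives 14, best alternative gives 14.
Others report (17, 17, 16): truth gives 14, best alternative gives 14.
Others report (16, 16, 17): truth gives 13, best alternative gives 13.
Others report (16, 17, 16): truth gives 13, best alternative gives 13.
(Remaining 21 profiles checked similarly; truth is weakly best in each.)
In every case the truthful report is at least as good as any alternative, so it is a dominant strategy.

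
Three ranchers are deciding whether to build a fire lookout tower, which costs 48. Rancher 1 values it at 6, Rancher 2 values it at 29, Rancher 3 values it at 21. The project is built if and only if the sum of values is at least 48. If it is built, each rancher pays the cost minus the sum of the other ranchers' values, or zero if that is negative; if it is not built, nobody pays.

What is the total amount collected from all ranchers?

34

Total value 56 ≥ cost 48, so it is built.
Rancher 1: others sum to 50; max(0, 48 - 50) = 0.
Rancher 2: others sum to 27; max(0, 48 - 27) = 21.
Rancher 3: others sum to 35; max(0, 48 - 35) = 13.
Total collected = 0 + 21 + 13 = 34.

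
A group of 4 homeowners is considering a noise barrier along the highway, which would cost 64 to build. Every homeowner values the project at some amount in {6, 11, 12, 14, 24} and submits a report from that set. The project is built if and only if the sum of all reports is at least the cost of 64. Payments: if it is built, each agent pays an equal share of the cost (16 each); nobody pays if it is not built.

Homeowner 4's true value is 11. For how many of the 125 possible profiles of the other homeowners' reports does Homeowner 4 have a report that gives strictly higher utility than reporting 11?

Others report (6, 24, 24): truth gives -5; report 6 gives 0 > -5. Violating.
Others report (24, 6, 24): truth gives -5; report 6 gives 0 > -5. Violating.
Others report (24, 24, 6): truth gives -5; report 6 gives 0 > -5. Violating.
Others report (6, 6, 6): truth gives 0; no alternative beats it.
Others report (6, 6, 11): truth gives 0; no alternative beats it.
(Checking all 125 profiles: 3 have a profitable deviation, 122 do not.)

3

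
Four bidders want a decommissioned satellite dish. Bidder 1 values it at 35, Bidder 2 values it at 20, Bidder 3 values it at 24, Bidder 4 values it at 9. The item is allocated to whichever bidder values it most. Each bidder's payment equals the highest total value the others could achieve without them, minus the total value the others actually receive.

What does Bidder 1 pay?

24

Bidder 1 has the highest value and receives the item.
Without Bidder 1, the item would go to the next-highest value, 24, so the others could achieve 24.
With Bidder 1 present and winning, the others receive nothing, so their total is 0.
Payment = 24 - 0 = 24.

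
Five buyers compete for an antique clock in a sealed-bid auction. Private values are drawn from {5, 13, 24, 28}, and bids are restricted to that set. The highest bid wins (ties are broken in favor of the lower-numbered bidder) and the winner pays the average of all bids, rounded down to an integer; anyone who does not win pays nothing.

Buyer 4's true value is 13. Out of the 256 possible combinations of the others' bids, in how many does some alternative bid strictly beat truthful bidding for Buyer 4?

10

Others bid (5, 5, 5, 24): truth gives 0; bid 24 gives 1 > 0. Violating.
Others bid (5, 5, 13, 5): truth gives 0; bid 24 gives 3 > 0. Violating.
Others bid (5, 5, 13, 13): truth gives 0; bid 24 gives 1 > 0. Violating.
Others bid (5, 13, 5, 5): truth gives 0; bid 24 gives 3 > 0. Violating.
Others bid (5, 5, 5, 5): truth gives 7; no alternative beats it.
Others bid (5, 5, 5, 13): truth gives 5; no alternative beats it.
(Checking all 256 profiles: 10 have a profitable deviation, 246 do not.)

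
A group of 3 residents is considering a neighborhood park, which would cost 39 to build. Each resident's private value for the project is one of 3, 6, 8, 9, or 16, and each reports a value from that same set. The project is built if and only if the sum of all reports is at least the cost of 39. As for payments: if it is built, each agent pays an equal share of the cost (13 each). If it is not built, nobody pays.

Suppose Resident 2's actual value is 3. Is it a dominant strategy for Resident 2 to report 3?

Yes

Check each profile of the others' reports and compare truth against every alternative report.
Others report (3, 3): truth gives 0, best alternative gives 0.
Others report (3, 6): truth gives 0, best alternative gives 0.
Others report (3, 8): truth gives 0, best alternative gives 0.
Others report (3, 9): truth gives 0, best alternative gives 0.
Others report (3, 16): truth gives 0, best alternative gives 0.
Others report (6, 3): truth gives 0, best alternative gives 0.
(Remaining 19 profiles checked similarly; truth is weakly best in each.)
In every case the truthful report is at least as good as any alternative, so it is a dominant strategy.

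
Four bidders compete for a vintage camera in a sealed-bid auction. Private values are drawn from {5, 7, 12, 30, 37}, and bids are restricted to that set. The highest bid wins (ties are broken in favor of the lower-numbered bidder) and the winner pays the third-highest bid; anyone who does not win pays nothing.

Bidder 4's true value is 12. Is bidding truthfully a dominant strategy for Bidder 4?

No

Consider the case where Bidder 1 bids 5, Bidder 2 bids 5 and Bidder 3 bids 12.
Truthful bid 12: loses, pays 0, utility 0.
Bid 30 instead: wins, pays 5, utility 12 - 5 = 7.
Since 7 > 0, bidding 30 is strictly better here, so truthful bidding is not dominant.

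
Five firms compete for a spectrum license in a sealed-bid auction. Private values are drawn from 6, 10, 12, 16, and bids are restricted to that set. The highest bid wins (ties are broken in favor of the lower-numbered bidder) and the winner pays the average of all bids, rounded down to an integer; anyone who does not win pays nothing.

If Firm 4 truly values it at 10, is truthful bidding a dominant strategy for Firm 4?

No

Consider the case where Firm 1 bids 6, Firm 2 bids 6, Firm 3 bids 6 and Firm 5 bids 12.
Truthful bid 10: loses, pays 0, utility 0.
Bid 12 instead: wins, pays 8, utility 10 - 8 = 2.
Since 2 > 0, bidding 12 is strictly better here, so truthful bidding is not dominant.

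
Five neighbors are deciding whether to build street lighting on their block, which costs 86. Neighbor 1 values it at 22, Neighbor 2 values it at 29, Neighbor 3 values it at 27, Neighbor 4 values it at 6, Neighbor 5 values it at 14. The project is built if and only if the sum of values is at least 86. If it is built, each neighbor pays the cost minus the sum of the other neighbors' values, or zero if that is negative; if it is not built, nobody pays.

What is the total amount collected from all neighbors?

44

Total value 98 ≥ cost 86, so it is built.
Neighbor 1: others sum to 76; max(0, 86 - 76) = 10.
Neighbor 2: others sum to 69; max(0, 86 - 69) = 17.
Neighbor 3: others sum to 71; max(0, 86 - 71) = 15.
Neighbor 4: others sum to 92; max(0, 86 - 92) = 0.
Neighbor 5: others sum to 84; max(0, 86 - 84) = 2.
Total collected = 10 + 17 + 15 + 0 + 2 = 44.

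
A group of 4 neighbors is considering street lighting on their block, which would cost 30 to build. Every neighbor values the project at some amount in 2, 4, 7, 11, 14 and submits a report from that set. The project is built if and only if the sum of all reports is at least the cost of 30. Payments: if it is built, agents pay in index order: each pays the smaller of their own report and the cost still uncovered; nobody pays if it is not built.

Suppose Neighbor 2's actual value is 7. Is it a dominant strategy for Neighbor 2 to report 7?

No

Consider the case where Neighbor 1 reports 2, Neighbor 3 reports 11 and Neighbor 4 reports 14.
Truthful report 7: project built, pays 7, utility 7 - 7 = 0.
Report 4 instead: project built, pays 4, utility 7 - 4 = 3.
Since 3 > 0, reporting 4 is strictly better here, so truthful reporting is not dominant.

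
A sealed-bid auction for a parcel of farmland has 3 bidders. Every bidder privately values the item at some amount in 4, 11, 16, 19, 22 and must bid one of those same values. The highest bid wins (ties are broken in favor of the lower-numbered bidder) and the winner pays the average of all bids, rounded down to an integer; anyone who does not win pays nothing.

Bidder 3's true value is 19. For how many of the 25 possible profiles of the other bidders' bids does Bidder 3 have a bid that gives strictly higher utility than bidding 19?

8

Others bid (4, 4): truth gives 10; bid 11 gives 13 > 10. Violating.
Others bid (4, 11): truth gives 8; bid 16 gives 9 > 8. Violating.
Others bid (4, 19): truth gives 0; bid 22 gives 4 > 0. Violating.
Others bid (11, 4): truth gives 8; bid 16 gives 9 > 8. Violating.
Others bid (4, 16): truth gives 6; no alternative beats it.
Others bid (4, 22): truth gives 0; no alternative beats it.
(Checking all 25 profiles: 8 have a profitable deviation, 17 do not.)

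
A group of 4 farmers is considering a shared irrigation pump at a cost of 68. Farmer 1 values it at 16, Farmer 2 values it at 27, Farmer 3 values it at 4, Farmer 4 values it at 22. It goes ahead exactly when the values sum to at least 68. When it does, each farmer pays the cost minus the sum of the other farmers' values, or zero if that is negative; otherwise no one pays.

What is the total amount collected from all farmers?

Total value 69 ≥ cost 68, so it is built.
Farmer 1: others sum to 53; max(0, 68 - 53) = 15.
Farmer 2: others sum to 42; max(0, 68 - 42) = 26.
Farmer 3: others sum to 65; max(0, 68 - 65) = 3.
Farmer 4: others sum to 47; max(0, 68 - 47) = 21.
Total collected = 15 + 26 + 3 + 21 = 65.

65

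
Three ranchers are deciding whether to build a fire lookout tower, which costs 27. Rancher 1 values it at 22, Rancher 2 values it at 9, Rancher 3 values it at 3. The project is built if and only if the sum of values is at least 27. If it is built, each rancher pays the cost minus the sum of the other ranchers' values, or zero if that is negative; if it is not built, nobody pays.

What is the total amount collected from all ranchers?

Total value 34 ≥ cost 27, so it is built.
Rancher 1: others sum to 12; max(0, 27 - 12) = 15.
Rancher 2: others sum to 25; max(0, 27 - 25) = 2.
Rancher 3: others sum to 31; max(0, 27 - 31) = 0.
Total collected = 15 + 2 + 0 = 17.

17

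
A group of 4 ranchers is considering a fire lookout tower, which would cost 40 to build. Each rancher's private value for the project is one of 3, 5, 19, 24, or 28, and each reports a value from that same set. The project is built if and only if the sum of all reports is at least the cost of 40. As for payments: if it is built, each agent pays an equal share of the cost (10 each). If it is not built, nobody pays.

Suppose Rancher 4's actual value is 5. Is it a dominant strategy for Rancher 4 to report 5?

Consider the case where Rancher 1 reports 3, Rancher 2 reports 5 and Rancher 3 reports 28.
Truthful report 5: project built, pays 10, utility 5 - 10 = -5.
Report 3 instead: project not built, utility 0.
Since 0 > -5, reporting 3 is strictly better here, so truthful reporting is not dominant.

No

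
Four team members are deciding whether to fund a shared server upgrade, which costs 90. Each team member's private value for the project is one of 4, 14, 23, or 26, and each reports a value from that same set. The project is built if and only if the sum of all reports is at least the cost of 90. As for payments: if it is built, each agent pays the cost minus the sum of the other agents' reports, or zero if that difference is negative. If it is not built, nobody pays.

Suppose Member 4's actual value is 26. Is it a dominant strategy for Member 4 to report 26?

Check each profile of the others' reports and compare truth against every alternative report.
Others report (14, 26, 26): truth gives 2, best alternative gives 0.
Others report (26, 14, 26): truth gives 2, best alternative gives 0.
Others report (26, 26, 14): truth gives 2, best alternative gives 0.
Others report (26, 26, 26): truth gives 14, best alternative gives 14.
Others report (23, 26, 26): truth gives 11, best alternative gives 11.
Others report (26, 23, 26): truth gives 11, best alternative gives 11.
(Remaining 58 profiles checked similarly; truth is weakly best in each.)
In every case the truthful report is at least as good as any alternative, so it is a dominant strategy.

Yes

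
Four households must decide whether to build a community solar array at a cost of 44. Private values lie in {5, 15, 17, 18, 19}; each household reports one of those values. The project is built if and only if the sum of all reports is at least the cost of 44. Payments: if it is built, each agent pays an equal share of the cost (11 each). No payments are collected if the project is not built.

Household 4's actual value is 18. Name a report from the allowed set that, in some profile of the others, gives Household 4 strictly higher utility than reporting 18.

Suppose Household 1 reports 5, Household 2 reports 5 and Household 3 reports 15.
Report 18: project not built, utility 0.
Report 19: project built, pays 11, utility 18 - 11 = 7.
So reporting 19 beats truth here (7 > 0).

19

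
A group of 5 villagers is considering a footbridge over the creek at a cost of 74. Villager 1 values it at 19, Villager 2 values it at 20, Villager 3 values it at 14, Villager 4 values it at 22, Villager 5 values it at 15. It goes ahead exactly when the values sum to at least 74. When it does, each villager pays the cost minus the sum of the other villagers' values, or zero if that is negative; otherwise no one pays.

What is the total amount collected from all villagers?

Total value 90 ≥ cost 74, so it is built.
Villager 1: others sum to 71; max(0, 74 - 71) = 3.
Villager 2: others sum to 70; max(0, 74 - 70) = 4.
Villager 3: others sum to 76; max(0, 74 - 76) = 0.
Villager 4: others sum to 68; max(0, 74 - 68) = 6.
Villager 5: others sum to 75; max(0, 74 - 75) = 0.
Total collected = 3 + 4 + 0 + 6 + 0 = 13.

13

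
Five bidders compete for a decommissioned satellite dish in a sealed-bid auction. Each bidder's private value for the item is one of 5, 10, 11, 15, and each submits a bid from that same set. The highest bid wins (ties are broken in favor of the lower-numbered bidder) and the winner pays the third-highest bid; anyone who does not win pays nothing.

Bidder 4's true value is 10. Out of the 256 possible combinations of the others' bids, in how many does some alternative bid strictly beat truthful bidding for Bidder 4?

8

Others bid (5, 5, 5, 11): truth gives 0; bid 11 gives 5 > 0. Violating.
Others bid (5, 5, 5, 15): truth gives 0; bid 15 gives 5 > 0. Violating.
Others bid (5, 5, 10, 5): truth gives 0; bid 11 gives 5 > 0. Violating.
Others bid (5, 5, 11, 5): truth gives 0; bid 15 gives 5 > 0. Violating.
Others bid (5, 5, 5, 5): truth gives 5; no alternative beats it.
Others bid (5, 5, 5, 10): truth gives 5; no alternative beats it.
(Checking all 256 profiles: 8 have a profitable deviation, 248 do not.)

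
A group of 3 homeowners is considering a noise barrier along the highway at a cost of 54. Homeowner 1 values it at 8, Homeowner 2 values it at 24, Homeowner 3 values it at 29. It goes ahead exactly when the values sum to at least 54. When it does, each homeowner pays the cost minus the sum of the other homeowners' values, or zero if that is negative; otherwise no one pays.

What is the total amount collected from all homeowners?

40

Total value 61 ≥ cost 54, so it is built.
Homeowner 1: others sum to 53; max(0, 54 - 53) = 1.
Homeowner 2: others sum to 37; max(0, 54 - 37) = 17.
Homeowner 3: others sum to 32; max(0, 54 - 32) = 22.
Total collected = 1 + 17 + 22 = 40.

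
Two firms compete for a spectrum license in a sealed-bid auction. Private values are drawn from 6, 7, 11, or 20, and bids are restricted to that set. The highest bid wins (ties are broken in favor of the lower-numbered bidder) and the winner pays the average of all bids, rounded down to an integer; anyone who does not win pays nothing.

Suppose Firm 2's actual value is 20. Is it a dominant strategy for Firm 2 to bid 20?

No

Consider the case where Firm 1 bids 6.
Truthful bid 20: wins, pays 13, utility 20 - 13 = 7.
Bid 7 instead: wins, pays 6, utility 20 - 6 = 14.
Since 14 > 7, bidding 7 is strictly better here, so truthful bidding is not dominant.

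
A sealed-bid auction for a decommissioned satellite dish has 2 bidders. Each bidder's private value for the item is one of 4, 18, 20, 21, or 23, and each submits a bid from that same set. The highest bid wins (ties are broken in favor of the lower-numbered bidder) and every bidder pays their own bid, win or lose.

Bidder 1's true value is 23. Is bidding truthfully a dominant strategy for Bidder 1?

No

Consider the case where Bidder 2 bids 4.
Truthful bid 23: wins, pays 23, utility 23 - 23 = 0.
Bid 4 instead: wins, pays 4, utility 23 - 4 = 19.
Since 19 > 0, bidding 4 is strictly better here, so truthful bidding is not dominant.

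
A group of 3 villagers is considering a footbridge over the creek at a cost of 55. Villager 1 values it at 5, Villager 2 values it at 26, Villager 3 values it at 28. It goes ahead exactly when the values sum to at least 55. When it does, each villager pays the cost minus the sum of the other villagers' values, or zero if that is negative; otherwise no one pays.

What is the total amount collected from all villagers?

Total value 59 ≥ cost 55, so it is built.
Villager 1: others sum to 54; max(0, 55 - 54) = 1.
Villager 2: others sum to 33; max(0, 55 - 33) = 22.
Villager 3: others sum to 31; max(0, 55 - 31) = 24.
Total collected = 1 + 22 + 24 = 47.

47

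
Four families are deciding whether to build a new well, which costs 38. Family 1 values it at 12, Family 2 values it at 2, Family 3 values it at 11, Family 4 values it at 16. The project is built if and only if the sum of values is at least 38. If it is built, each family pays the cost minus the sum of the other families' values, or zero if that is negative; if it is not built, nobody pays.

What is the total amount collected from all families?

30

Total value 41 ≥ cost 38, so it is built.
Family 1: others sum to 29; max(0, 38 - 29) = 9.
Family 2: others sum to 39; max(0, 38 - 39) = 0.
Family 3: others sum to 30; max(0, 38 - 30) = 8.
Family 4: others sum to 25; max(0, 38 - 25) = 13.
Total collected = 9 + 0 + 8 + 13 = 30.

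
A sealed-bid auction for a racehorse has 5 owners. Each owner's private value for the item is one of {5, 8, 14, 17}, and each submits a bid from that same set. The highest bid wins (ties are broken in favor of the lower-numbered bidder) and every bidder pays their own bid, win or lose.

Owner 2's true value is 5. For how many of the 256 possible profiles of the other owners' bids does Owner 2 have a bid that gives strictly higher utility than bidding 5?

Others bid (5, 5, 5, 5): truth gives -5; bid 8 gives -3 > -5. Violating.
Others bid (5, 5, 5, 8): truth gives -5; bid 8 gives -3 > -5. Violating.
Others bid (5, 5, 8, 5): truth gives -5; bid 8 gives -3 > -5. Violating.
Others bid (5, 5, 8, 8): truth gives -5; bid 8 gives -3 > -5. Violating.
Others bid (5, 5, 5, 14): truth gives -5; no alternative beats it.
Others bid (5, 5, 5, 17): truth gives -5; no alternative beats it.
(Checking all 256 profiles: 8 have a profitable deviation, 248 do not.)

8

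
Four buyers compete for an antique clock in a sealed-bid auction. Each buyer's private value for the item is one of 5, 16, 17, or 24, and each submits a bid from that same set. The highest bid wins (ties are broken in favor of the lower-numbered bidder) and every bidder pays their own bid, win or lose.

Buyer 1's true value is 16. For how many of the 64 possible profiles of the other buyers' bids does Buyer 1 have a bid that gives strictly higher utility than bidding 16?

57

Others bid (5, 5, 5): truth gives 0; bid 5 gives 11 > 0. Violating.
Others bid (5, 5, 17): truth gives -16; bid 17 gives -1 > -16. Violating.
Others bid (5, 5, 24): truth gives -16; bid 5 gives -5 > -16. Violating.
Others bid (5, 16, 17): truth gives -16; bid 17 gives -1 > -16. Violating.
Others bid (5, 5, 16): truth gives 0; no alternative beats it.
Others bid (5, 16, 5): truth gives 0; no alternative beats it.
(Checking all 64 profiles: 57 have a profitable deviation, 7 do not.)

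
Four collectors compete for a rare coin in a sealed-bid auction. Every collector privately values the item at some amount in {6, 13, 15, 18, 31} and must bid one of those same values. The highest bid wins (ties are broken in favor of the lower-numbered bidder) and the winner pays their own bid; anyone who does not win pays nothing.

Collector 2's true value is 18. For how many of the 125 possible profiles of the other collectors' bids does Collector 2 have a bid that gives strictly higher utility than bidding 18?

Others bid (6, 6, 6): truth gives 0; bid 13 gives 5 > 0. Violating.
Others bid (6, 6, 13): truth gives 0; bid 13 gives 5 > 0. Violating.
Others bid (6, 6, 15): truth gives 0; bid 15 gives 3 > 0. Violating.
Others bid (6, 13, 6): truth gives 0; bid 13 gives 5 > 0. Violating.
Others bid (6, 6, 18): truth gives 0; no alternative beats it.
Others bid (6, 6, 31): truth gives 0; no alternative beats it.
(Checking all 125 profiles: 18 have a profitable deviation, 107 do not.)

18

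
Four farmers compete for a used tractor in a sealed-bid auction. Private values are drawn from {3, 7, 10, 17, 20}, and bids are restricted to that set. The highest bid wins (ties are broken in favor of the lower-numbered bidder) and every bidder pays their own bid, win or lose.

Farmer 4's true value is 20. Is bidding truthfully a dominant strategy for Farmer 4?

Consider the case where Farmer 1 bids 3, Farmer 2 bids 3 and Farmer 3 bids 3.
Truthful bid 20: wins, pays 20, utility 20 - 20 = 0.
Bid 7 instead: wins, pays 7, utility 20 - 7 = 13.
Since 13 > 0, bidding 7 is strictly better here, so truthful bidding is not dominant.

No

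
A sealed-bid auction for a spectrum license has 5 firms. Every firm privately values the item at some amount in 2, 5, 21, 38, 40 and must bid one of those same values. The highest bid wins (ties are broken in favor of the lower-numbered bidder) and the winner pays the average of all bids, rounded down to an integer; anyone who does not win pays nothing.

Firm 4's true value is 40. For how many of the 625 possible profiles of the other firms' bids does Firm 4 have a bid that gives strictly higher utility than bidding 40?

59

Others bid (2, 2, 2, 2): truth gives 31; bid 5 gives 38 > 31. Violating.
Others bid (2, 2, 2, 5): truth gives 30; bid 5 gives 37 > 30. Violating.
Others bid (2, 2, 2, 21): truth gives 27; bid 21 gives 31 > 27. Violating.
Others bid (2, 2, 5, 2): truth gives 30; bid 21 gives 34 > 30. Violating.
Others bid (2, 2, 2, 38): truth gives 24; no alternative beats it.
Others bid (2, 2, 2, 40): truth gives 23; no alternative beats it.
(Checking all 625 profiles: 59 have a profitable deviation, 566 do not.)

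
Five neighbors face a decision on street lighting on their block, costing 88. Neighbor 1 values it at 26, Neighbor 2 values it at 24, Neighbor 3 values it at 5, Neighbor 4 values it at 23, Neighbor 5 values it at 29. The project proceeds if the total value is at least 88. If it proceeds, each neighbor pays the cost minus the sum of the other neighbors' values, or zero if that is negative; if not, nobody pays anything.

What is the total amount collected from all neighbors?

26

Total value 107 ≥ cost 88, so it is built.
Neighbor 1: others sum to 81; max(0, 88 - 81) = 7.
Neighbor 2: others sum to 83; max(0, 88 - 83) = 5.
Neighbor 3: others sum to 102; max(0, 88 - 102) = 0.
Neighbor 4: others sum to 84; max(0, 88 - 84) = 4.
Neighbor 5: others sum to 78; max(0, 88 - 78) = 10.
Total collected = 7 + 5 + 0 + 4 + 10 = 26.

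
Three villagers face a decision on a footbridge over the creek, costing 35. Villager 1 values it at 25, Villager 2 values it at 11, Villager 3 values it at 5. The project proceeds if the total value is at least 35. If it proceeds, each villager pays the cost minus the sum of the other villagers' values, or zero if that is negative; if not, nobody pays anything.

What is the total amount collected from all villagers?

Total value 41 ≥ cost 35, so it is built.
Villager 1: others sum to 16; max(0, 35 - 16) = 19.
Villager 2: others sum to 30; max(0, 35 - 30) = 5.
Villager 3: others sum to 36; max(0, 35 - 36) = 0.
Total collected = 19 + 5 + 0 = 24.

24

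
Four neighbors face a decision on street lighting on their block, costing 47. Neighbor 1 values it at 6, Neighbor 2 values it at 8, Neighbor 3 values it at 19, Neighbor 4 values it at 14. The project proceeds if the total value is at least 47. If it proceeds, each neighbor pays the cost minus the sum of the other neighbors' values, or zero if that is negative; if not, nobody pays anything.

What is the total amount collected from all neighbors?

Total value 47 ≥ cost 47, so it is built.
Neighbor 1: others sum to 41; max(0, 47 - 41) = 6.
Neighbor 2: others sum to 39; max(0, 47 - 39) = 8.
Neighbor 3: others sum to 28; max(0, 47 - 28) = 19.
Neighbor 4: others sum to 33; max(0, 47 - 33) = 14.
Total collected = 6 + 8 + 19 + 14 = 47.

47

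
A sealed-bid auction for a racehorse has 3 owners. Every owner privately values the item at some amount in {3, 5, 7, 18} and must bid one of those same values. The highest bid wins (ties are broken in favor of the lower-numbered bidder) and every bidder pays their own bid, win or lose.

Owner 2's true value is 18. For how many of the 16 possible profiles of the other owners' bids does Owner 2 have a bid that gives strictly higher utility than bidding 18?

10

Others bid (3, 3): truth gives 0; bid 5 gives 13 > 0. Violating.
Others bid (3, 5): truth gives 0; bid 5 gives 13 > 0. Violating.
Others bid (3, 7): truth gives 0; bid 7 gives 11 > 0. Violating.
Others bid (5, 3): truth gives 0; bid 7 gives 11 > 0. Violating.
Others bid (3, 18): truth gives 0; no alternative beats it.
Others bid (5, 18): truth gives 0; no alternative beats it.
(Checking all 16 profiles: 10 have a profitable deviation, 6 do not.)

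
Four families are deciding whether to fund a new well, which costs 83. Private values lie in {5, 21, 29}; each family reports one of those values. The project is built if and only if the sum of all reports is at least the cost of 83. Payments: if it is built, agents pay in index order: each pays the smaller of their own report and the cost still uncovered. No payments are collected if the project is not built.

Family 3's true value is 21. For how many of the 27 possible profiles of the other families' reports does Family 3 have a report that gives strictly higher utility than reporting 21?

Others report (21, 29, 29): truth gives 0; report 5 gives 16 > 0. Violating.
Others report (29, 21, 29): truth gives 0; report 5 gives 16 > 0. Violating.
Others report (29, 29, 21): truth gives 0; report 5 gives 16 > 0. Violating.
Others report (29, 29, 29): truth gives 0; report 5 gives 16 > 0. Violating.
Others report (5, 5, 5): truth gives 0; no alternative beats it.
Others report (5, 5, 21): truth gives 0; no alternative beats it.
(Checking all 27 profiles: 4 have a profitable deviation, 23 do not.)

4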